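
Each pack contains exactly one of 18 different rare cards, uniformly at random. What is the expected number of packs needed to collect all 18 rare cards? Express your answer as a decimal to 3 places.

After i distinct types are collected, each trial gives a new one with probability (18−i)/18, so the expected wait for the next new type is 18/(18−i).
E = 18/18 + 18/17 + 18/16 + 18/15 + 18/14 + 18/13 + 18/12 + 18/11 + 18/10 + 18/9 + 18/8 + 18/7 + 18/6 + 18/5 + 18/4 + 18/3 + 18/2 + 18/1 = 42822903/680680 ≈ 62.912.

62.912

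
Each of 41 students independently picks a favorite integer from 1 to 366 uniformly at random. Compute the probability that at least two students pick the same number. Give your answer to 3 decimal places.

It's easier to compute the probability that all 41 are distinct.
P(all distinct) = 366/366 · 365/366 · ··· · 326/366 ≈ 0.097.
So the probability of at least one match is 1 − 0.097 = 0.903.

0.903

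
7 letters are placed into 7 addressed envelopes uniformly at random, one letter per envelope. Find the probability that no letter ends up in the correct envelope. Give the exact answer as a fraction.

This is the derangement probability: permutations of 7 with no fixed point.
D(7) = 7! · (1 − 1/1! + 1/2! − ··· + (−1)^7/7!) = 1854.
P = 1854/5040 = 103/280.

103/280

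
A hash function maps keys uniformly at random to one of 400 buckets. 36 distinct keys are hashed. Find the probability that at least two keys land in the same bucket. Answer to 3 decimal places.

It's easier to compute the probability that all 36 are distinct.
P(all distinct) = 400/400 · 399/400 · ··· · 365/400 ≈ 0.197.
So the probability of at least one match is 1 − 0.197 = 0.803.

0.803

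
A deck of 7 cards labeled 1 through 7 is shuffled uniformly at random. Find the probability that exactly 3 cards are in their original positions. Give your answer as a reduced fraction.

Choose which 3 of the 7 are fixed: C(7,3) = 35 ways.
The remaining 4 must have no fixed point: D(4) = 9.
P = 35·9/5040 = 1/16.

1/16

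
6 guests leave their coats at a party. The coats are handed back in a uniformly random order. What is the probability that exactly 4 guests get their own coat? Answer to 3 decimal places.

Choose which 4 of the 6 are fixed: C(6,4) = 15 ways.
The remaining 2 must have no fixed point: D(2) = 1.
P = 15·1/720 = 1/48 ≈ 0.021.

0.021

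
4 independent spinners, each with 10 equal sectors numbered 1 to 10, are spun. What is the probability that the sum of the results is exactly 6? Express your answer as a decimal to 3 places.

There are 10^4 = 10000 equally likely outcomes.
The number of ordered 4-tuples from {1,…,10} summing to 6 is 10.
P(sum = 6) = 10/10000 = 1/1000 ≈ 0.001.

0.001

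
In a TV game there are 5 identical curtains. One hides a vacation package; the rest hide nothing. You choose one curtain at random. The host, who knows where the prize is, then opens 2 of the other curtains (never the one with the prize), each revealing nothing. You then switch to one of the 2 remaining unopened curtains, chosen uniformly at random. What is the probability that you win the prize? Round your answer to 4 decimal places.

Your original curtain holds the prize with probability 1/5, so the other 4 collectively hold it with probability 4/5.
The host can always find 2 empty curtains to open, so the reveals don't change that 4/5; it is now spread over the 2 remaining unopened curtains.
P(win by switching) = (4/5) · (1/2) = 2/5 ≈ 0.4000.

0.4000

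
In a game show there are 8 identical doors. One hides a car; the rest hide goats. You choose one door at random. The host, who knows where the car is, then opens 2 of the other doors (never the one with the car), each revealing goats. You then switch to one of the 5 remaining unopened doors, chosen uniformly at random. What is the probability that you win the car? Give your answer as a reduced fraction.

7/40

Your original door holds the car with probability 1/8, so the other 7 collectively hold it with probability 7/8.
The host can always find 2 empty doors to open, so the reveals don't change that 7/8; it is now spread over the 5 remaining unopened doors.
P(win by switching) = (7/8) · (1/5) = 7/40.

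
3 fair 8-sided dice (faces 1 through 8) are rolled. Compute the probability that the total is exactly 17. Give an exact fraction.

9/128

There are 8^3 = 512 equally likely outcomes.
The number of ordered 3-tuples from {1,…,8} summing to 17 is 36.
P(sum = 17) = 36/512 = 9/128.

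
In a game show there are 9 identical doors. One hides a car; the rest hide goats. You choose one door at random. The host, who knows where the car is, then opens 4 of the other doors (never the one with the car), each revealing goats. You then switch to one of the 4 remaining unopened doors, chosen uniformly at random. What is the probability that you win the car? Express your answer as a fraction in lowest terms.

2/9

Your original door holds the car with probability 1/9, so the other 8 collectively hold it with probability 8/9.
The host can always find 4 empty doors to open, so the reveals don't change that 8/9; it is now spread over the 4 remaining unopened doors.
P(win by switching) = (8/9) · (1/4) = 2/9.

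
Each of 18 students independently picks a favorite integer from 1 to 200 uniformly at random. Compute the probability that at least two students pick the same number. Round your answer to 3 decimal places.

It's easier to compute the probability that all 18 are distinct.
P(all distinct) = 200/200 · 199/200 · ··· · 183/200 ≈ 0.455.
So the probability of at least one match is 1 − 0.455 = 0.545.

0.545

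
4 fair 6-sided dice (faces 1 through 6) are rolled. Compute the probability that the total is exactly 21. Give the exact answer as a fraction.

There are 6^4 = 1296 equally likely outcomes.
The number of ordered 4-tuples from {1,…,6} summing to 21 is 20.
P(sum = 21) = 20/1296 = 5/324.

5/324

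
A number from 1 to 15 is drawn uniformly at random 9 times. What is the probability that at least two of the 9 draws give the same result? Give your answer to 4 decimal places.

0.9528

P(all 9 different) = 15/15 · 14/15 · ··· · 7/15 ≈ 0.0472.
P(at least two equal) = 1 − 0.0472 = 0.9528.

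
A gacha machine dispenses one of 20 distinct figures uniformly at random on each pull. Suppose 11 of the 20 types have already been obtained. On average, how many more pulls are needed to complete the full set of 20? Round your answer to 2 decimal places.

56.58

Starting from 11 distinct types, each trial gives a new one with probability (20−i)/20 when i types are held, so the wait for the next new type is 20/(20−i).
E = 20/9 + 20/8 + 20/7 + 20/6 + 20/5 + 20/4 + 20/3 + 20/2 + 20/1 = 7129/126 ≈ 56.58.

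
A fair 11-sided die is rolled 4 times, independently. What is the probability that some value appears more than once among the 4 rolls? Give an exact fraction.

P(all 4 different) = 11/11 · 10/11 · ··· · 8/11 = 720/1331.
P(at least two equal) = 1 − 720/1331 = 611/1331.

611/1331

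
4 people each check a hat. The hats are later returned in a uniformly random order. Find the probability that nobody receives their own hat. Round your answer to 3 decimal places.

This is the derangement probability: permutations of 4 with no fixed point.
D(4) = 4! · (1 − 1/1! + 1/2! − ··· + (−1)^4/4!) = 9.
P = 9/24 = 3/8 ≈ 0.375.

0.375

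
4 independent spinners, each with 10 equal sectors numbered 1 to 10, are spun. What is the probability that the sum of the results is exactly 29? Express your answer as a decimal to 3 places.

There are 10^4 = 10000 equally likely outcomes.
The number of ordered 4-tuples from {1,…,10} summing to 29 is 348.
P(sum = 29) = 348/10000 = 87/2500 ≈ 0.035.

0.035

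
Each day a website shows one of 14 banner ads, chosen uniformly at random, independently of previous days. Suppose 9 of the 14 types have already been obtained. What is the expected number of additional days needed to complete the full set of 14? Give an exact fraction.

Starting from 9 distinct types, each trial gives a new one with probability (14−i)/14 when i types are held, so the wait for the next new type is 14/(14−i).
E = 14/5 + 14/4 + 14/3 + 14/2 + 14/1 = 959/30.

959/30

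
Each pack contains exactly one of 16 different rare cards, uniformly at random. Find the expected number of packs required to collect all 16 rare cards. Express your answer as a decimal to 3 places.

54.092

After i distinct types are collected, each trial gives a new one with probability (16−i)/16, so the expected wait for the next new type is 16/(16−i).
E = 16/16 + 16/15 + 16/14 + 16/13 + 16/12 + 16/11 + 16/10 + 16/9 + 16/8 + 16/7 + 16/6 + 16/5 + 16/4 + 16/3 + 16/2 + 16/1 = 2436559/45045 ≈ 54.092.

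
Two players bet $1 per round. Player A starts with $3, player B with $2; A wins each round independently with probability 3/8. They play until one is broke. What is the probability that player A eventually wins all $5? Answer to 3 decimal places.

0.306

Let r = q/p = (5/8)/(3/8) = 5/3. The recurrence P(i) = p·P(i+1) + q·P(i−1) with P(0)=0, P(5)=1 gives P(i) = (1 − r^i)/(1 − r^5).
P(3) = (1 − (5/3)^3) / (1 − (5/3)^5) = 441/1441 ≈ 0.306.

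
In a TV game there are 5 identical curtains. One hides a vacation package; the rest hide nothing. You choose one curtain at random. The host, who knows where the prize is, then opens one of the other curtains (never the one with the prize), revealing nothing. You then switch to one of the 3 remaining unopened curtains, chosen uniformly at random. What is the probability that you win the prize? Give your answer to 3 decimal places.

Your original curtain holds the prize with probability 1/5, so the other 4 collectively hold it with probability 4/5.
The host can always find an empty curtain to open, so this doesn't change that 4/5; it is now spread over the 3 remaining unopened curtains.
P(win by switching) = (4/5) · (1/3) = 4/15 ≈ 0.267.

0.267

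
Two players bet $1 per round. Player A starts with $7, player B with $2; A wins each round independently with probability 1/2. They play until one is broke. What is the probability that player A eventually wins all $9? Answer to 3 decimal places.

0.778

With a fair step, P(i) = ½P(i−1) + ½P(i+1) with P(0)=0, P(9)=1 has the linear solution P(i) = i/9.
P(7) = 7/9 ≈ 0.778.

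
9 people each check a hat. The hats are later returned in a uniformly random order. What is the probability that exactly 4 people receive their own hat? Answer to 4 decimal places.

0.0153

Choose which 4 of the 9 are fixed: C(9,4) = 126 ways.
The remaining 5 must have no fixed point: D(5) = 44.
P = 126·44/362880 = 11/720 ≈ 0.0153.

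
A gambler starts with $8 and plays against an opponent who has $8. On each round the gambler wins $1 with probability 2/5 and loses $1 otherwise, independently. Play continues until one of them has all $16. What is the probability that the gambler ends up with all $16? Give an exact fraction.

Let r = q/p = (3/5)/(2/5) = 3/2. The recurrence P(i) = p·P(i+1) + q·P(i−1) with P(0)=0, P(16)=1 gives P(i) = (1 − r^i)/(1 − r^16).
P(8) = (1 − (3/2)^8) / (1 − (3/2)^16) = 256/6817.

256/6817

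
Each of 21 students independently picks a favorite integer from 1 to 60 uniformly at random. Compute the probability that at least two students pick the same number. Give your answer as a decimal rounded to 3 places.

0.981

It's easier to compute the probability that all 21 are distinct.
P(all distinct) = 60/60 · 59/60 · ··· · 40/60 ≈ 0.019.
So the probability of at least one match is 1 − 0.019 = 0.981.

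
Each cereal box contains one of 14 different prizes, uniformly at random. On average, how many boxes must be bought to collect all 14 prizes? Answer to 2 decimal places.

After i distinct types are collected, each trial gives a new one with probability (14−i)/14, so the expected wait for the next new type is 14/(14−i).
E = 14/14 + 14/13 + 14/12 + 14/11 + 14/10 + 14/9 + 14/8 + 14/7 + 14/6 + 14/5 + 14/4 + 14/3 + 14/2 + 14/1 = 1171733/25740 ≈ 45.52.

45.52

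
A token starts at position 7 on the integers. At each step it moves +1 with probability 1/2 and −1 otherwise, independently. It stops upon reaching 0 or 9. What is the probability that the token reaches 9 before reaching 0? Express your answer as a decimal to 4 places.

With a fair step, P(i) = ½P(i−1) + ½P(i+1) with P(0)=0, P(9)=1 has the linear solution P(i) = i/9.
P(7) = 7/9 ≈ 0.7778.

0.7778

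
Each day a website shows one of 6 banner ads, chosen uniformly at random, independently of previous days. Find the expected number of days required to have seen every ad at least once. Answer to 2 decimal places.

After i distinct types are collected, each trial gives a new one with probability (6−i)/6, so the expected wait for the next new type is 6/(6−i).
E = 6/6 + 6/5 + 6/4 + 6/3 + 6/2 + 6/1 = 147/10 ≈ 14.70.

14.70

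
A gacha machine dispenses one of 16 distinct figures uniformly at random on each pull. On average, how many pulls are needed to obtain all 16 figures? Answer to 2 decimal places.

After i distinct types are collected, each trial gives a new one with probability (16−i)/16, so the expected wait for the next new type is 16/(16−i).
E = 16/16 + 16/15 + 16/14 + 16/13 + 16/12 + 16/11 + 16/10 + 16/9 + 16/8 + 16/7 + 16/6 + 16/5 + 16/4 + 16/3 + 16/2 + 16/1 = 2436559/45045 ≈ 54.09.

54.09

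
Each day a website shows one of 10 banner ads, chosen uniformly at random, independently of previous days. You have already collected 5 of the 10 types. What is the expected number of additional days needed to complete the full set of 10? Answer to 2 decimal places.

22.83

Starting from 5 distinct types, each trial gives a new one with probability (10−i)/10 when i types are held, so the wait for the next new type is 10/(10−i).
E = 10/5 + 10/4 + 10/3 + 10/2 + 10/1 = 137/6 ≈ 22.83.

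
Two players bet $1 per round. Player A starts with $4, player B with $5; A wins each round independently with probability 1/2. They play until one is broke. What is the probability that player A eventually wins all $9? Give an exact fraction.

With a fair step, P(i) = ½P(i−1) + ½P(i+1) with P(0)=0, P(9)=1 has the linear solution P(i) = i/9.
P(4) = 4/9.

4/9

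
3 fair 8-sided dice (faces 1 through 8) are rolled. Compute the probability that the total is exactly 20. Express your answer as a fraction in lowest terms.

15/512

There are 8^3 = 512 equally likely outcomes.
The number of ordered 3-tuples from {1,…,8} summing to 20 is 15.
P(sum = 20) = 15/512.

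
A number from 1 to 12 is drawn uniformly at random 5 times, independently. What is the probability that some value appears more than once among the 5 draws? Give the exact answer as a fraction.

89/144

P(all 5 different) = 12/12 · 11/12 · ··· · 8/12 = 55/144.
P(at least two equal) = 1 − 55/144 = 89/144.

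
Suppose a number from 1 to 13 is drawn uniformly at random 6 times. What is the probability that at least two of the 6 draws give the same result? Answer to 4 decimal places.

P(all 6 different) = 13/13 · 12/13 · ··· · 8/13 ≈ 0.2560.
P(at least two equal) = 1 − 0.2560 = 0.7440.

0.7440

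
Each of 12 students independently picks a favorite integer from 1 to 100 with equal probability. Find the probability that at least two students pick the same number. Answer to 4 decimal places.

It's easier to compute the probability that all 12 are distinct.
P(all distinct) = 100/100 · 99/100 · ··· · 89/100 ≈ 0.5032.
So the probability of at least one match is 1 − 0.5032 = 0.4968.

0.4968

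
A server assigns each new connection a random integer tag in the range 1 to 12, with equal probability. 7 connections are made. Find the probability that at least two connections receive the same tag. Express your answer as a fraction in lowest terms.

3071/3456

It's easier to compute the probability that all 7 are distinct.
P(all distinct) = 12/12 · 11/12 · ··· · 6/12 = 385/3456.
So the probability of at least one match is 1 − 385/3456 = 3071/3456.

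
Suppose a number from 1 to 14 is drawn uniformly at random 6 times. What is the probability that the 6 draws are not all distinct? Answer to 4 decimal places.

0.7128

P(all 6 different) = 14/14 · 13/14 · ··· · 9/14 ≈ 0.2872.
P(at least two equal) = 1 − 0.2872 = 0.7128.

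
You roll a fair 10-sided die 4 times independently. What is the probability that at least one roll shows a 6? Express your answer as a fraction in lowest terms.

P(no roll shows a 6) = (9/10)^4 = 6561/10000.
P(at least one) = 1 − 6561/10000 = 3439/10000.

3439/10000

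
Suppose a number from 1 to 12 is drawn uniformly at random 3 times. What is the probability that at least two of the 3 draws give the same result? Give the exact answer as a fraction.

17/72

P(all 3 different) = 12/12 · 11/12 · ··· · 10/12 = 55/72.
P(at least two equal) = 1 − 55/72 = 17/72.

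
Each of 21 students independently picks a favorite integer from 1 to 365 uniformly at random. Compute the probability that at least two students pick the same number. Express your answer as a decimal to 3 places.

It's easier to compute the probability that all 21 are distinct.
P(all distinct) = 365/365 · 364/365 · ··· · 345/365 ≈ 0.556.
So the probability of at least one match is 1 − 0.556 = 0.444.

0.444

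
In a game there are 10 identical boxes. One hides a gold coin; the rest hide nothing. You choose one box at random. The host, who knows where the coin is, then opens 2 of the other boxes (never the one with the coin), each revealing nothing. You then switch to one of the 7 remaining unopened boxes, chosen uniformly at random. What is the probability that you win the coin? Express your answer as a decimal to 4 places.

0.1286

Your original box holds the coin with probability 1/10, so the other 9 collectively hold it with probability 9/10.
The host can always find 2 empty boxes to open, so the reveals don't change that 9/10; it is now spread over the 7 remaining unopened boxes.
P(win by switching) = (9/10) · (1/7) = 9/70 ≈ 0.1286.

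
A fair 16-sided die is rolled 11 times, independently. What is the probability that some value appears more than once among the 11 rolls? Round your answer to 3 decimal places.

0.990

P(all 11 different) = 16/16 · 15/16 · ··· · 6/16 ≈ 0.010.
P(at least two equal) = 1 − 0.010 = 0.990.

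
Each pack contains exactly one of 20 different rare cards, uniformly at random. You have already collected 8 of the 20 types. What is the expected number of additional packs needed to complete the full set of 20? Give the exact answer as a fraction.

86021/1386

Starting from 8 distinct types, each trial gives a new one with probability (20−i)/20 when i types are held, so the wait for the next new type is 20/(20−i).
E = 20/12 + 20/11 + 20/10 + 20/9 + 20/8 + 20/7 + 20/6 + 20/5 + 20/4 + 20/3 + 20/2 + 20/1 = 86021/1386.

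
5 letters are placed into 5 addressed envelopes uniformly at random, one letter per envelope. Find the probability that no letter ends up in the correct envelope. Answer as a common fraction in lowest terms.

11/30

This is the derangement probability: permutations of 5 with no fixed point.
D(5) = 5! · (1 − 1/1! + 1/2! − ··· + (−1)^5/5!) = 44.
P = 44/120 = 11/30.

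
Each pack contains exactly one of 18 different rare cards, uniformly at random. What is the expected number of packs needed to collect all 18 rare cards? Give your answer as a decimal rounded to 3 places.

62.912

After i distinct types are collected, each trial gives a new one with probability (18−i)/18, so the expected wait for the next new type is 18/(18−i).
E = 18/18 + 18/17 + 18/16 + 18/15 + 18/14 + 18/13 + 18/12 + 18/11 + 18/10 + 18/9 + 18/8 + 18/7 + 18/6 + 18/5 + 18/4 + 18/3 + 18/2 + 18/1 = 42822903/680680 ≈ 62.912.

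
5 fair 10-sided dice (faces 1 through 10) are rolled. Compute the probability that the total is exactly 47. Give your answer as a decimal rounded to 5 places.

There are 10^5 = 100000 equally likely outcomes.
The number of ordered 5-tuples from {1,…,10} summing to 47 is 35.
P(sum = 47) = 35/100000 = 7/20000 ≈ 0.00035.

0.00035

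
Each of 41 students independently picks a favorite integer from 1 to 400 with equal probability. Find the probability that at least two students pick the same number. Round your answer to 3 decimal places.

0.880

It's easier to compute the probability that all 41 are distinct.
P(all distinct) = 400/400 · 399/400 · ··· · 360/400 ≈ 0.120.
So the probability of at least one match is 1 − 0.120 = 0.880.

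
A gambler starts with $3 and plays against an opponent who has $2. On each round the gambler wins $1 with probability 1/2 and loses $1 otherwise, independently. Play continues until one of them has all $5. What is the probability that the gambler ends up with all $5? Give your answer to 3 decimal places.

With a fair step, P(i) = ½P(i−1) + ½P(i+1) with P(0)=0, P(5)=1 has the linear solution P(i) = i/5.
P(3) = 3/5 ≈ 0.600.

0.600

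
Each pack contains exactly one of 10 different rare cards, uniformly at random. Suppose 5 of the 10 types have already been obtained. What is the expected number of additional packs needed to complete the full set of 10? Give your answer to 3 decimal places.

Starting from 5 distinct types, each trial gives a new one with probability (10−i)/10 when i types are held, so the wait for the next new type is 10/(10−i).
E = 10/5 + 10/4 + 10/3 + 10/2 + 10/1 = 137/6 ≈ 22.833.

22.833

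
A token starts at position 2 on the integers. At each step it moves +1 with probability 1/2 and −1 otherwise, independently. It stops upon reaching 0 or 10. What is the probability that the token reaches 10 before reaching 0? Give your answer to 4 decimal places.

0.2000

With a fair step, P(i) = ½P(i−1) + ½P(i+1) with P(0)=0, P(10)=1 has the linear solution P(i) = i/10.
P(2) = 2/10 = 1/5 ≈ 0.2000.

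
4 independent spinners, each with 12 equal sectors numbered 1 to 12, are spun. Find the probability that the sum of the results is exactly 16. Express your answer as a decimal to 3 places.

There are 12^4 = 20736 equally likely outcomes.
The number of ordered 4-tuples from {1,…,12} summing to 16 is 451.
P(sum = 16) = 451/20736 ≈ 0.022.

0.022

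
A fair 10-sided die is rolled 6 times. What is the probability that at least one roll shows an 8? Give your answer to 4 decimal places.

P(no roll shows an 8) = (9/10)^6 ≈ 0.5314.
P(at least one) = 1 − 0.5314 = 0.4686.

0.4686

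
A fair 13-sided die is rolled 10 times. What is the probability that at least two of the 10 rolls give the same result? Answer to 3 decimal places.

P(all 10 different) = 13/13 · 12/13 · ··· · 4/13 ≈ 0.008.
P(at least two equal) = 1 − 0.008 = 0.992.

0.992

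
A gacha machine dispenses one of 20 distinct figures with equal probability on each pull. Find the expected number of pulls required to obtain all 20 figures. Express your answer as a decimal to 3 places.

71.955

After i distinct types are collected, each trial gives a new one with probability (20−i)/20, so the expected wait for the next new type is 20/(20−i).
E = 20/20 + 20/19 + 20/18 + 20/17 + 20/16 + 20/15 + 20/14 + 20/13 + 20/12 + 20/11 + 20/10 + 20/9 + 20/8 + 20/7 + 20/6 + 20/5 + 20/4 + 20/3 + 20/2 + 20/1 = 279175675/3879876 ≈ 71.955.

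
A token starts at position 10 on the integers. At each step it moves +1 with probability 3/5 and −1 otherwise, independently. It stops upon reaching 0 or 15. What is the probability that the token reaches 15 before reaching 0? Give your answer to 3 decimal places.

0.985

Let r = q/p = (2/5)/(3/5) = 2/3. The recurrence P(i) = p·P(i+1) + q·P(i−1) with P(0)=0, P(15)=1 gives P(i) = (1 − r^i)/(1 − r^15).
P(10) = (1 − (2/3)^10) / (1 − (2/3)^15) = 66825/67849 ≈ 0.985.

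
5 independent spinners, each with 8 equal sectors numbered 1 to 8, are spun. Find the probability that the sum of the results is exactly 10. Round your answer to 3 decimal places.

There are 8^5 = 32768 equally likely outcomes.
The number of ordered 5-tuples from {1,…,8} summing to 10 is 126.
P(sum = 10) = 126/32768 = 63/16384 ≈ 0.004.

0.004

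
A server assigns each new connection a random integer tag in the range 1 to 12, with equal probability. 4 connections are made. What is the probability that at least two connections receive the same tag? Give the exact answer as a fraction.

41/96

It's easier to compute the probability that all 4 are distinct.
P(all distinct) = 12/12 · 11/12 · ··· · 9/12 = 55/96.
So the probability of at least one match is 1 − 55/96 = 41/96.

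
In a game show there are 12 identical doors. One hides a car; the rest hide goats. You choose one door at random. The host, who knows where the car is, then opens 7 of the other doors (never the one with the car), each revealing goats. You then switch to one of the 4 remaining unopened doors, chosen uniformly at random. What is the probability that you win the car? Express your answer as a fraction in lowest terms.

11/48

Your original door holds the car with probability 1/12, so the other 11 collectively hold it with probability 11/12.
The host can always find 7 empty doors to open, so the reveals don't change that 11/12; it is now spread over the 4 remaining unopened doors.
P(win by switching) = (11/12) · (1/4) = 11/48.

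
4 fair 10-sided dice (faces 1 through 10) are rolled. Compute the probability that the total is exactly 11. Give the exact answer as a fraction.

3/250

There are 10^4 = 10000 equally likely outcomes.
The number of ordered 4-tuples from {1,…,10} summing to 11 is 120.
P(sum = 11) = 120/10000 = 3/250.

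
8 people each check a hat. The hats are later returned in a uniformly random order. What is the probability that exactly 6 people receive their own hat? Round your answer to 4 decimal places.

0.0007

Choose which 6 of the 8 are fixed: C(8,6) = 28 ways.
The remaining 2 must have no fixed point: D(2) = 1.
P = 28·1/40320 = 1/1440 ≈ 0.0007.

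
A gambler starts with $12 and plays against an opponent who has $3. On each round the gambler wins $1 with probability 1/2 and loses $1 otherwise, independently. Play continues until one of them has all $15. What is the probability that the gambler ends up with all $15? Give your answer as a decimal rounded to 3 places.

0.800

With a fair step, P(i) = ½P(i−1) + ½P(i+1) with P(0)=0, P(15)=1 has the linear solution P(i) = i/15.
P(12) = 12/15 = 4/5 ≈ 0.800.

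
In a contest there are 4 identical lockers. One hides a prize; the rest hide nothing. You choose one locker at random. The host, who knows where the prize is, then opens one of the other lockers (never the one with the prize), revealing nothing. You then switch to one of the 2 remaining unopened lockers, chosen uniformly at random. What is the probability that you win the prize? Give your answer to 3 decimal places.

0.375

Your original locker holds the prize with probability 1/4, so the other 3 collectively hold it with probability 3/4.
The host can always find an empty locker to open, so this doesn't change that 3/4; it is now spread over the 2 remaining unopened lockers.
P(win by switching) = (3/4) · (1/2) = 3/8 ≈ 0.375.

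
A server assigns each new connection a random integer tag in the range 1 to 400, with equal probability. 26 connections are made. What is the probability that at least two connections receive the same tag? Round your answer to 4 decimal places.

0.5641

It's easier to compute the probability that all 26 are distinct.
P(all distinct) = 400/400 · 399/400 · ··· · 375/400 ≈ 0.4359.
So the probability of at least one match is 1 − 0.4359 = 0.5641.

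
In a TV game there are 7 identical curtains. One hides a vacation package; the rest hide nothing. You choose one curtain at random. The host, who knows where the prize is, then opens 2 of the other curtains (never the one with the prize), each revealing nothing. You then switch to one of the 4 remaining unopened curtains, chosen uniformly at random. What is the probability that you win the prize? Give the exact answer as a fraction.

Your original curtain holds the prize with probability 1/7, so the other 6 collectively hold it with probability 6/7.
The host can always find 2 empty curtains to open, so the reveals don't change that 6/7; it is now spread over the 4 remaining unopened curtains.
P(win by switching) = (6/7) · (1/4) = 3/14.

3/14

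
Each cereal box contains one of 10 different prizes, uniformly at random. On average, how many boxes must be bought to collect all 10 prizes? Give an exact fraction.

After i distinct types are collected, each trial gives a new one with probability (10−i)/10, so the expected wait for the next new type is 10/(10−i).
E = 10/10 + 10/9 + 10/8 + 10/7 + 10/6 + 10/5 + 10/4 + 10/3 + 10/2 + 10/1 = 7381/252.

7381/252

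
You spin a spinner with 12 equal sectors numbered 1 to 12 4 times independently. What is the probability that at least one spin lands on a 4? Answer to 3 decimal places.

P(no spin lands on a 4) = (11/12)^4 ≈ 0.706.
P(at least one) = 1 − 0.706 = 0.294.

0.294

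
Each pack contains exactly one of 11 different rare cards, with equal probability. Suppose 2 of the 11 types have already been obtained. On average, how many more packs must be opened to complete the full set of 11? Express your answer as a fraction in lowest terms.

Starting from 2 distinct types, each trial gives a new one with probability (11−i)/11 when i types are held, so the wait for the next new type is 11/(11−i).
E = 11/9 + 11/8 + 11/7 + 11/6 + 11/5 + 11/4 + 11/3 + 11/2 + 11/1 = 78419/2520.

78419/2520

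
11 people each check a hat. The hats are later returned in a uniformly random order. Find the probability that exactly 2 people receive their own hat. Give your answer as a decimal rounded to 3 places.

Choose which 2 of the 11 are fixed: C(11,2) = 55 ways.
The remaining 9 must have no fixed point: D(9) = 133496.
P = 55·133496/39916800 = 16687/90720 ≈ 0.184.

0.184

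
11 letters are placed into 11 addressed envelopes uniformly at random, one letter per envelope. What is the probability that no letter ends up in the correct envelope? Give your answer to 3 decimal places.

0.368

This is the derangement probability: permutations of 11 with no fixed point.
D(11) = 11! · (1 − 1/1! + 1/2! − ··· + (−1)^11/11!) = 14684570.
P = 14684570/39916800 = 1468457/3991680 ≈ 0.368.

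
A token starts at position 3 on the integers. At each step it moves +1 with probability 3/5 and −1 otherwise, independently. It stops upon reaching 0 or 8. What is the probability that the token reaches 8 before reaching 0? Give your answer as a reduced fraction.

4617/6305

Let r = q/p = (2/5)/(3/5) = 2/3. The recurrence P(i) = p·P(i+1) + q·P(i−1) with P(0)=0, P(8)=1 gives P(i) = (1 − r^i)/(1 − r^8).
P(3) = (1 − (2/3)^3) / (1 − (2/3)^8) = 4617/6305.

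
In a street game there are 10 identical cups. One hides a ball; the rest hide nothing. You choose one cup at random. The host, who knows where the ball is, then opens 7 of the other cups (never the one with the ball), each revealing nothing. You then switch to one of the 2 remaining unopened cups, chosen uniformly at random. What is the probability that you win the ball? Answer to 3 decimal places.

0.450

Your original cup holds the ball with probability 1/10, so the other 9 collectively hold it with probability 9/10.
The host can always find 7 empty cups to open, so the reveals don't change that 9/10; it is now spread over the 2 remaining unopened cups.
P(win by switching) = (9/10) · (1/2) = 9/20 ≈ 0.450.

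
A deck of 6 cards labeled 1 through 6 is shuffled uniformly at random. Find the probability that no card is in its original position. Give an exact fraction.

This is the derangement probability: permutations of 6 with no fixed point.
D(6) = 6! · (1 − 1/1! + 1/2! − ··· + (−1)^6/6!) = 265.
P = 265/720 = 53/144.

53/144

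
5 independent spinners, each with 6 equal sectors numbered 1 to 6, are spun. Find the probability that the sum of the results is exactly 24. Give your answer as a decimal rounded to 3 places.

There are 6^5 = 7776 equally likely outcomes.
The number of ordered 5-tuples from {1,…,6} summing to 24 is 205.
P(sum = 24) = 205/7776 ≈ 0.026.

0.026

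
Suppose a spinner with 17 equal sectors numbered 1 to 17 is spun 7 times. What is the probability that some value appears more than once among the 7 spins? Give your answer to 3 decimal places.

0.761

P(all 7 different) = 17/17 · 16/17 · ··· · 11/17 ≈ 0.239.
P(at least two equal) = 1 − 0.239 = 0.761.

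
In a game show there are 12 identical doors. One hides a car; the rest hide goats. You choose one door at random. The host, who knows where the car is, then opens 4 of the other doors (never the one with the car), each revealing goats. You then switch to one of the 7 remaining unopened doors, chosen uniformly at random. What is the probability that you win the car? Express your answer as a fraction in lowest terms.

11/84

Your original door holds the car with probability 1/12, so the other 11 collectively hold it with probability 11/12.
The host can always find 4 empty doors to open, so the reveals don't change that 11/12; it is now spread over the 7 remaining unopened doors.
P(win by switching) = (11/12) · (1/7) = 11/84.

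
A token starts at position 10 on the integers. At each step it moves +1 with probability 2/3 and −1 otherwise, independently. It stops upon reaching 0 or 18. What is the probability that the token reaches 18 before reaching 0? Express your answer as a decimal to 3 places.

0.999

Let r = q/p = (1/3)/(2/3) = 1/2. The recurrence P(i) = p·P(i+1) + q·P(i−1) with P(0)=0, P(18)=1 gives P(i) = (1 − r^i)/(1 − r^18).
P(10) = (1 − (1/2)^10) / (1 − (1/2)^18) = 87296/87381 ≈ 0.999.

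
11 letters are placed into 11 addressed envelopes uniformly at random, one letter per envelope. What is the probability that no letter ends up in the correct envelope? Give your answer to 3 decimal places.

This is the derangement probability: permutations of 11 with no fixed point.
D(11) = 11! · (1 − 1/1! + 1/2! − ··· + (−1)^11/11!) = 14684570.
P = 14684570/39916800 = 1468457/3991680 ≈ 0.368.

0.368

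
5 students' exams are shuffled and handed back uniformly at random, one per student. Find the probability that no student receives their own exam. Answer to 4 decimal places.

This is the derangement probability: permutations of 5 with no fixed point.
D(5) = 5! · (1 − 1/1! + 1/2! − ··· + (−1)^5/5!) = 44.
P = 44/120 = 11/30 ≈ 0.3667.

0.3667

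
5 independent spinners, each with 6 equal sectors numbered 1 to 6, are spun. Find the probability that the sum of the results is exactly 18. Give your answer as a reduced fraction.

65/648

There are 6^5 = 7776 equally likely outcomes.
The number of ordered 5-tuples from {1,…,6} summing to 18 is 780.
P(sum = 18) = 780/7776 = 65/648.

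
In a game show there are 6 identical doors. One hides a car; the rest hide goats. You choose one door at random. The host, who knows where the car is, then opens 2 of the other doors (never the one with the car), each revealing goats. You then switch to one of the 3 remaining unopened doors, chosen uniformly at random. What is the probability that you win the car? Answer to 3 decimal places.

Your original door holds the car with probability 1/6, so the other 5 collectively hold it with probability 5/6.
The host can always find 2 empty doors to open, so the reveals don't change that 5/6; it is now spread over the 3 remaining unopened doors.
P(win by switching) = (5/6) · (1/3) = 5/18 ≈ 0.278.

0.278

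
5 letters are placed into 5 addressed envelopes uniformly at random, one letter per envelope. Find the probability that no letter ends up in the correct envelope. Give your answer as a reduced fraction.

11/30

This is the derangement probability: permutations of 5 with no fixed point.
D(5) = 5! · (1 − 1/1! + 1/2! − ··· + (−1)^5/5!) = 44.
P = 44/120 = 11/30.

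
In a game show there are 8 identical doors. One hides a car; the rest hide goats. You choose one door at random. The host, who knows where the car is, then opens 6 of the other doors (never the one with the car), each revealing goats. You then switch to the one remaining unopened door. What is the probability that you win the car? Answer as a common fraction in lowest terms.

Your original door holds the car with probability 1/8, so the other 7 collectively hold it with probability 7/8.
The host can always find 6 empty doors to open, so the reveals don't change that 7/8; it is now spread over the 1 remaining unopened door.
P(win by switching) = (7/8) · (1/1) = 7/8.

7/8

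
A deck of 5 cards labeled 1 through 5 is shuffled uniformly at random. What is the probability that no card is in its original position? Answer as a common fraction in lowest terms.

11/30

This is the derangement probability: permutations of 5 with no fixed point.
D(5) = 5! · (1 − 1/1! + 1/2! − ··· + (−1)^5/5!) = 44.
P = 44/120 = 11/30.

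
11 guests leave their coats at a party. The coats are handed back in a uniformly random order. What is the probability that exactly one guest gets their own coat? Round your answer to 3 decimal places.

Choose which one is fixed: C(11,1) = 11 ways.
The remaining 10 must have no fixed point: D(10) = 1334961.
P = 11·1334961/39916800 = 16481/44800 ≈ 0.368.

0.368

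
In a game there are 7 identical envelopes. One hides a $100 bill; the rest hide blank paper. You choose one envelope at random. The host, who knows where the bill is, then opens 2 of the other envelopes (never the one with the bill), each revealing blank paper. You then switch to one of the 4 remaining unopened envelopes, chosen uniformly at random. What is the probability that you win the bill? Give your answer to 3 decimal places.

Your original envelope holds the bill with probability 1/7, so the other 6 collectively hold it with probability 6/7.
The host can always find 2 empty envelopes to open, so the reveals don't change that 6/7; it is now spread over the 4 remaining unopened envelopes.
P(win by switching) = (6/7) · (1/4) = 3/14 ≈ 0.214.

0.214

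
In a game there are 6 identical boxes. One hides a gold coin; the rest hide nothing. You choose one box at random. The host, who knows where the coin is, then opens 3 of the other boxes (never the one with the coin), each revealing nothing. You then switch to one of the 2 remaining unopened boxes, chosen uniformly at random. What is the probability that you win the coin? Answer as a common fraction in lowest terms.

Your original box holds the coin with probability 1/6, so the other 5 collectively hold it with probability 5/6.
The host can always find 3 empty boxes to open, so the reveals don't change that 5/6; it is now spread over the 2 remaining unopened boxes.
P(win by switching) = (5/6) · (1/2) = 5/12.

5/12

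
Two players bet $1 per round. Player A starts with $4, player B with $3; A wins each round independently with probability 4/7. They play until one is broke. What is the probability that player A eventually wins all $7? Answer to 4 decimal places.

Let r = q/p = (3/7)/(4/7) = 3/4. The recurrence P(i) = p·P(i+1) + q·P(i−1) with P(0)=0, P(7)=1 gives P(i) = (1 − r^i)/(1 − r^7).
P(4) = (1 − (3/4)^4) / (1 − (3/4)^7) = 11200/14197 ≈ 0.7889.

0.7889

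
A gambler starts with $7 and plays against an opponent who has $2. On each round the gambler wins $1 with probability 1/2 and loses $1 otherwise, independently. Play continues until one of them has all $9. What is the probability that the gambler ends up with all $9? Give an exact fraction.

7/9

With a fair step, P(i) = ½P(i−1) + ½P(i+1) with P(0)=0, P(9)=1 has the linear solution P(i) = i/9.
P(7) = 7/9.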